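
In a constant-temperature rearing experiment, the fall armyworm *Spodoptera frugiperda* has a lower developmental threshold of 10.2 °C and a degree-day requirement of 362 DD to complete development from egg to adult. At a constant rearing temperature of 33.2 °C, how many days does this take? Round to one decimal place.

Daily accumulation = 33.2 − 10.2 = 23.0 DD/day.
Duration = 362 / 23.0 = 15.739 ≈ 15.7 days.

15.7 days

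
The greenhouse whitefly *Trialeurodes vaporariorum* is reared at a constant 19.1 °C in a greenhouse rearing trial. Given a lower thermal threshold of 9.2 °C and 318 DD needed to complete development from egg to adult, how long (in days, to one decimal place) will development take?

Daily accumulation = 19.1 − 9.2 = 9.9 DD/day.
Duration = 318 / 9.9 = 32.121 ≈ 32.1 days.

32.1 days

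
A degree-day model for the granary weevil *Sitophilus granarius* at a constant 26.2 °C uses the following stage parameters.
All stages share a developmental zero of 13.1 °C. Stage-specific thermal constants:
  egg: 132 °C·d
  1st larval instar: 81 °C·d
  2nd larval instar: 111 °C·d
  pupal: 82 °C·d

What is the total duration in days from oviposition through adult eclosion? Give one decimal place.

Daily accumulation at 26.2 °C = 26.2 − 13.1 = 13.1 DD/day.
Total K = 132 + 81 + 111 + 82 = 406 DD.
Total duration = 406 / 13.1 = 30.992 ≈ 31.0 days.

31.0 days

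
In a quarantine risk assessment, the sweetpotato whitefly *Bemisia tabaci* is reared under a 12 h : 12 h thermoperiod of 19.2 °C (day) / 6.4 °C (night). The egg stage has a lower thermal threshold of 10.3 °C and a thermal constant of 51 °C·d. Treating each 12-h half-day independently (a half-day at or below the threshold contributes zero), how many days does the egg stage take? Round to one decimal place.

11.5 days

Day half: max(0, 19.2 − 10.3) × 0.5 = 8.9 × 0.5 = 4.45 DD.
Night half: max(0, 6.4 − 10.3) × 0.5 = 0.0 × 0.5 = 0.00 DD.
Per 24 h: 4.45 DD/day.
Duration = 51 / 4.45 = 11.461 ≈ 11.5 days.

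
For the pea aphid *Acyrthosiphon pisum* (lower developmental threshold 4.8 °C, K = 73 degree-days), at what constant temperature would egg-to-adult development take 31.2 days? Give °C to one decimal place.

7.1 °C

Required daily accumulation = 73 / 31.2 = 2.340 DD/day.
T = T_base + 2.340 = 4.8 + 2.340 = 7.140 ≈ 7.1 °C.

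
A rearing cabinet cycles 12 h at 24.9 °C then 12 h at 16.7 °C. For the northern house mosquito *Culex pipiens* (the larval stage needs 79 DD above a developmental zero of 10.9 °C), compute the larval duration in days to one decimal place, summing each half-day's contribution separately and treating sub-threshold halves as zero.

8.0 days

Day half: max(0, 24.9 − 10.9) × 0.5 = 14.0 × 0.5 = 7.00 DD.
Night half: max(0, 16.7 − 10.9) × 0.5 = 5.8 × 0.5 = 2.90 DD.
Per 24 h: 9.90 DD/day.
Duration = 79 / 9.90 = 7.980 ≈ 8.0 days.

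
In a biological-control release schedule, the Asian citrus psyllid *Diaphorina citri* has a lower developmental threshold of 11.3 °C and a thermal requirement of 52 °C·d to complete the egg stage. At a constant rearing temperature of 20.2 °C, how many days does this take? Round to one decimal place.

5.8 days

Daily accumulation = 20.2 − 11.3 = 8.9 DD/day.
Duration = 52 / 8.9 = 5.843 ≈ 5.8 days.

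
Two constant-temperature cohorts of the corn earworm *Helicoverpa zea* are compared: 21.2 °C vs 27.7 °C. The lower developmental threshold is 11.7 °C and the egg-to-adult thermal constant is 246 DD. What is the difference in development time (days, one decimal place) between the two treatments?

10.5 days

At 21.2 °C: 246 / (21.2 − 11.7) = 246 / 9.5 = 25.895 d.
At 27.7 °C: 246 / (27.7 − 11.7) = 246 / 16.0 = 15.375 d.
Difference = |25.895 − 15.375| = 10.520 ≈ 10.5 days.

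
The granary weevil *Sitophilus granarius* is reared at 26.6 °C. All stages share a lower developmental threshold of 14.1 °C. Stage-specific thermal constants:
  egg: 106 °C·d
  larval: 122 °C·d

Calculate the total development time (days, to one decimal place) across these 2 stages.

Daily accumulation at 26.6 °C = 26.6 − 14.1 = 12.5 DD/day.
Total K = 106 + 122 = 228 DD.
Total duration = 228 / 12.5 = 18.240 ≈ 18.2 days.

18.2 days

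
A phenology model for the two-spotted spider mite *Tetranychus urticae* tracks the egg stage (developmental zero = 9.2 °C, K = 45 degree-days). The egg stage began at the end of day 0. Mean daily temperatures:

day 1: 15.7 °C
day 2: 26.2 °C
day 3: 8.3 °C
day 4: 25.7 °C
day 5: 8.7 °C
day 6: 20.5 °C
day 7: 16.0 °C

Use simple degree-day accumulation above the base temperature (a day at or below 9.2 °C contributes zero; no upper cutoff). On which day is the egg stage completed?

Daily DD above 9.2 °C: 6.5, 17.0, 0.0, 16.5, 0.0, 11.3, 6.8.
Cumulative: 6.5, 23.5, 23.5, 40.0, 40.0, 51.3, 58.1.
The total first reaches 45 DD on day 6.

day 6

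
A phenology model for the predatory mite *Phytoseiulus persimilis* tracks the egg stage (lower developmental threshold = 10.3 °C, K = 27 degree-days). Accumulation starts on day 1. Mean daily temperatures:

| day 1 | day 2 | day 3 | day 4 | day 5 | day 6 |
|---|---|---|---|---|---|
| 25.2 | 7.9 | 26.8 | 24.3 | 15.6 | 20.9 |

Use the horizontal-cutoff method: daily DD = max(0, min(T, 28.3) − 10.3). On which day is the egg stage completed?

Daily DD above 10.3 °C (capped at 18.0): 14.9, 0.0, 16.5, 14.0, 5.3, 10.6.
Cumulative: 14.9, 14.9, 31.4, 45.4, 50.7, 61.3.
The total first reaches 27 DD on day 3.

day 3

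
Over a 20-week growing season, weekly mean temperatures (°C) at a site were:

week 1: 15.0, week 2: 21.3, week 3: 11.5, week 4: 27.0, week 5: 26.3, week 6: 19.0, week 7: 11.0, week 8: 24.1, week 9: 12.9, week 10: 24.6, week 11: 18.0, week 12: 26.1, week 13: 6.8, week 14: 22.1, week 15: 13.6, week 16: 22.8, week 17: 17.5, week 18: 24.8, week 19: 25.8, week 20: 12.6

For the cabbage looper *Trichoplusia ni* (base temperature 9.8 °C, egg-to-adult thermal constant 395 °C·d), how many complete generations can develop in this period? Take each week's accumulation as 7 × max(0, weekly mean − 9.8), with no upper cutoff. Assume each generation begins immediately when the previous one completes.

Weekly DD (7 × max(0, T̄ − 9.8)): 36.4, 80.5, 11.9, 120.4, 115.5, 64.4, 8.4, 100.1, 21.7, 103.6, 57.4, 114.1, 0.0, 86.1, 26.6, 91.0, 53.9, 105.0, 112.0, 19.6.
Season total = 1328.6 DD.
Complete generations = ⌊1328.6 / 395⌋ = 3.

3 generations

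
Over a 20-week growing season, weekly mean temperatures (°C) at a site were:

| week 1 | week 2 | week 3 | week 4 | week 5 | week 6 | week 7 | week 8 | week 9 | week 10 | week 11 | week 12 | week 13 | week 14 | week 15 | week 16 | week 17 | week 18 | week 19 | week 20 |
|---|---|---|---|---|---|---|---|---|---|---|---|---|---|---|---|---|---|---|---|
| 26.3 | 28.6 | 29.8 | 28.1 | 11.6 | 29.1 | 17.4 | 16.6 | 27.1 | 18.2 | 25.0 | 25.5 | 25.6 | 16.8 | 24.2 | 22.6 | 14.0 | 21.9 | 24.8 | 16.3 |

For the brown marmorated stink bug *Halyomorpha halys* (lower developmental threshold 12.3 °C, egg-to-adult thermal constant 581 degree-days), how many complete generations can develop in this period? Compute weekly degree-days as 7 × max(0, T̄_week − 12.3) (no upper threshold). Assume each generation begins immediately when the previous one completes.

2 generations

Weekly DD (7 × max(0, T̄ − 12.3)): 98.0, 114.1, 122.5, 110.6, 0.0, 117.6, 35.7, 30.1, 103.6, 41.3, 88.9, 92.4, 93.1, 31.5, 83.3, 72.1, 11.9, 67.2, 87.5, 28.0.
Season total = 1429.4 DD.
Complete generations = ⌊1429.4 / 581⌋ = 2.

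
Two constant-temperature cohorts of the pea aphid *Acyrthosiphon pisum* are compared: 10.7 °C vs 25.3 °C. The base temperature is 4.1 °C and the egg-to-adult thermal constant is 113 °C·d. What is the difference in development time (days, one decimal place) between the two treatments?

At 10.7 °C: 113 / (10.7 − 4.1) = 113 / 6.6 = 17.121 d.
At 25.3 °C: 113 / (25.3 − 4.1) = 113 / 21.2 = 5.330 d.
Difference = |17.121 − 5.330| = 11.791 ≈ 11.8 days.

11.8 days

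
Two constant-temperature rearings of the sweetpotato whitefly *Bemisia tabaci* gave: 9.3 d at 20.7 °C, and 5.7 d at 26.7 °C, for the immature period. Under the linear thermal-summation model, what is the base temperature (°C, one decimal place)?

Equal thermal constants: D₁(T₁ − T_b) = D₂(T₂ − T_b).
9.3·(20.7 − T_b) = 5.7·(26.7 − T_b)
T_b = (9.3·20.7 − 5.7·26.7) / (9.3 − 5.7) = 40.32 / 3.6 = 11.200 °C ≈ 11.2 °C.

11.2 °C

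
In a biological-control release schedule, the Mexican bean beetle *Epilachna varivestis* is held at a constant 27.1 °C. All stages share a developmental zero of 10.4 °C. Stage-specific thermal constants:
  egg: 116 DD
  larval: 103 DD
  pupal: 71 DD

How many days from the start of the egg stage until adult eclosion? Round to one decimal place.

17.4 days

Daily accumulation at 27.1 °C = 27.1 − 10.4 = 16.7 DD/day.
Total K = 116 + 103 + 71 = 290 DD.
Total duration = 290 / 16.7 = 17.365 ≈ 17.4 days.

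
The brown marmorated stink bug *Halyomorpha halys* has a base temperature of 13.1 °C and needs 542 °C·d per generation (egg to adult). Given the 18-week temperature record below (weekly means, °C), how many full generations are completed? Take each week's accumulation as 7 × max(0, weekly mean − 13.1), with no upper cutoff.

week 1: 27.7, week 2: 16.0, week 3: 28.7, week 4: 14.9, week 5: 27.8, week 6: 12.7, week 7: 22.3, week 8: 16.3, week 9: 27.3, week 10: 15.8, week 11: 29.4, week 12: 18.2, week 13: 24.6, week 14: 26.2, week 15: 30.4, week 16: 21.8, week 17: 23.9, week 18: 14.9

2 generations

Weekly DD (7 × max(0, T̄ − 13.1)): 102.2, 20.3, 109.2, 12.6, 102.9, 0.0, 64.4, 22.4, 99.4, 18.9, 114.1, 35.7, 80.5, 91.7, 121.1, 60.9, 75.6, 12.6.
Season total = 1144.5 DD.
Complete generations = ⌊1144.5 / 542⌋ = 2.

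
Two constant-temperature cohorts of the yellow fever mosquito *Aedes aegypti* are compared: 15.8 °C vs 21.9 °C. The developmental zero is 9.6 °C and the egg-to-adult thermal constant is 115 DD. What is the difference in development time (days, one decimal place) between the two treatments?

At 15.8 °C: 115 / (15.8 − 9.6) = 115 / 6.2 = 18.548 d.
At 21.9 °C: 115 / (21.9 − 9.6) = 115 / 12.3 = 9.350 d.
Difference = |18.548 − 9.350| = 9.199 ≈ 9.2 days.

9.2 days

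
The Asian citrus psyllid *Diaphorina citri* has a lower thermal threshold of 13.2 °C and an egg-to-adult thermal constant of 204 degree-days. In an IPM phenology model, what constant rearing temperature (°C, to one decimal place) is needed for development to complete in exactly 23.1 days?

Required daily accumulation = 204 / 23.1 = 8.831 DD/day.
T = T_base + 8.831 = 13.2 + 8.831 = 22.031 ≈ 22.0 °C.

22.0 °C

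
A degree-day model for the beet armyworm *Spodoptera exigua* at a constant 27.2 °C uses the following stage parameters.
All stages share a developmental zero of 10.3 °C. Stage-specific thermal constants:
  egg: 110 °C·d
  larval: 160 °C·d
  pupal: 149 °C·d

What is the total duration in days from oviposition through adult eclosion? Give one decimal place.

Daily accumulation at 27.2 °C = 27.2 − 10.3 = 16.9 DD/day.
Total K = 110 + 160 + 149 = 419 DD.
Total duration = 419 / 16.9 = 24.793 ≈ 24.8 days.

24.8 days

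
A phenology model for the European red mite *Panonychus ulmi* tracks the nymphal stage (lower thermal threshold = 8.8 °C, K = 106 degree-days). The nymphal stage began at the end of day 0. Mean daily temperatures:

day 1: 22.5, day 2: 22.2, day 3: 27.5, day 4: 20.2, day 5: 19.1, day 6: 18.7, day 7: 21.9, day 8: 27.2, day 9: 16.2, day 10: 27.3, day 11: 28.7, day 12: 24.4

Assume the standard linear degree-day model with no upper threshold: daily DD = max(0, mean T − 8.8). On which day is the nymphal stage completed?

day 8

Daily DD above 8.8 °C: 13.7, 13.4, 18.7, 11.4, 10.3, 9.9, 13.1, 18.4, 7.4, 18.5, 19.9, 15.6.
Cumulative: 13.7, 27.1, 45.8, 57.2, 67.5, 77.4, 90.5, 108.9, 116.3, 134.8, 154.7, 170.3.
The total first reaches 106 DD on day 8.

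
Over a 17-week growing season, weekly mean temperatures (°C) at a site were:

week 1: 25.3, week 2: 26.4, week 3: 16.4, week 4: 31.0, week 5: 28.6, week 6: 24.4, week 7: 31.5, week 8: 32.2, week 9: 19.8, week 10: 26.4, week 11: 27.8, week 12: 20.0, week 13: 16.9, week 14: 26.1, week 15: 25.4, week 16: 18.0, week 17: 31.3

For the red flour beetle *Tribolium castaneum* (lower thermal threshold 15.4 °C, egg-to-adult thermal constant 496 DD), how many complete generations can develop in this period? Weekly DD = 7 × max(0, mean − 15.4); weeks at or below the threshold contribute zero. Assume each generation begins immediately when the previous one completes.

Weekly DD (7 × max(0, T̄ − 15.4)): 69.3, 77.0, 7.0, 109.2, 92.4, 63.0, 112.7, 117.6, 30.8, 77.0, 86.8, 32.2, 10.5, 74.9, 70.0, 18.2, 111.3.
Season total = 1159.9 DD.
Complete generations = ⌊1159.9 / 496⌋ = 2.

2 generations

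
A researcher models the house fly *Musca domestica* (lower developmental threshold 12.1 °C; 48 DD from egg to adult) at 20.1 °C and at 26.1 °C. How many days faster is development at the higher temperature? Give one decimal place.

At 20.1 °C: 48 / (20.1 − 12.1) = 48 / 8.0 = 6.000 d.
At 26.1 °C: 48 / (26.1 − 12.1) = 48 / 14.0 = 3.429 d.
Difference = |6.000 − 3.429| = 2.571 ≈ 2.6 days.

2.6 days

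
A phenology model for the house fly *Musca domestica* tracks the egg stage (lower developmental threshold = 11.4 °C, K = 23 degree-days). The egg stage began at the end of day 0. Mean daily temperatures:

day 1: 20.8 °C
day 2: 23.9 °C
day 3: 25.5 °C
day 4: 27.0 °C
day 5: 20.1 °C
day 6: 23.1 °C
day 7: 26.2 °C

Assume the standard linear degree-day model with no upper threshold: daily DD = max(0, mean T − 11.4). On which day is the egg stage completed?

Daily DD above 11.4 °C: 9.4, 12.5, 14.1, 15.6, 8.7, 11.7, 14.8.
Cumulative: 9.4, 21.9, 36.0, 51.6, 60.3, 72.0, 86.8.
The total first reaches 23 DD on day 3.

day 3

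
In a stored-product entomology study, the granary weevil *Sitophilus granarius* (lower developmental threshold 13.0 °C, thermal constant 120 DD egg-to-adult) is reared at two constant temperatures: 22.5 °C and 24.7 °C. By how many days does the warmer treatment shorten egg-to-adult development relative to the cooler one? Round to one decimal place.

2.4 days

At 22.5 °C: 120 / (22.5 − 13.0) = 120 / 9.5 = 12.632 d.
At 24.7 °C: 120 / (24.7 − 13.0) = 120 / 11.7 = 10.256 d.
Difference = |12.632 − 10.256| = 2.375 ≈ 2.4 days.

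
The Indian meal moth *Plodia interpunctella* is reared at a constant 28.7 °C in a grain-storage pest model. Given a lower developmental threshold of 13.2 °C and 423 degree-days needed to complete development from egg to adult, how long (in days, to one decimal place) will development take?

27.3 days

Daily accumulation = 28.7 − 13.2 = 15.5 DD/day.
Duration = 423 / 15.5 = 27.290 ≈ 27.3 days.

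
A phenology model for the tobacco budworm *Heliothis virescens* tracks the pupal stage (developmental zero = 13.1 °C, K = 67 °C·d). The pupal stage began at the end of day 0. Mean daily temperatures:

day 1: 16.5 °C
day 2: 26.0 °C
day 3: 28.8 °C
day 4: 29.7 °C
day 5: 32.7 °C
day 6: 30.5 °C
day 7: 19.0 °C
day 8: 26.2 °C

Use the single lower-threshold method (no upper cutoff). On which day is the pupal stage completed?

Daily DD above 13.1 °C: 3.4, 12.9, 15.7, 16.6, 19.6, 17.4, 5.9, 13.1.
Cumulative: 3.4, 16.3, 32.0, 48.6, 68.2, 85.6, 91.5, 104.6.
The total first reaches 67 DD on day 5.

day 5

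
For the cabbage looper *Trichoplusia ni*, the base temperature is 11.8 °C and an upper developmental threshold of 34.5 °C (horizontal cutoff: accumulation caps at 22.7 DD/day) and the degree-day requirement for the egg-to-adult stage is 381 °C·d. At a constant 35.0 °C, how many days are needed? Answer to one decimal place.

16.8 days

Temperature 35.0 °C exceeds the upper threshold, so daily accumulation caps at 34.5 − 11.8 = 22.7 DD/day.
Duration = 381 / 22.7 = 16.784 ≈ 16.8 days.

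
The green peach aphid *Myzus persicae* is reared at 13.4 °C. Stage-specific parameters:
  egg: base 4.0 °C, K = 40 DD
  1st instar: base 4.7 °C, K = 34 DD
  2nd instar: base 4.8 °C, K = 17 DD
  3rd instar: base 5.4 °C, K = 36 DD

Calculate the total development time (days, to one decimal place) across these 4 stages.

14.6 days

egg: 40 / (13.4 − 4.0) = 40 / 9.4 = 4.255 d.
1st instar: 34 / (13.4 − 4.7) = 34 / 8.7 = 3.908 d.
2nd instar: 17 / (13.4 − 4.8) = 17 / 8.6 = 1.977 d.
3rd instar: 36 / (13.4 − 5.4) = 36 / 8.0 = 4.500 d.
Sum = 14.640 ≈ 14.6 days.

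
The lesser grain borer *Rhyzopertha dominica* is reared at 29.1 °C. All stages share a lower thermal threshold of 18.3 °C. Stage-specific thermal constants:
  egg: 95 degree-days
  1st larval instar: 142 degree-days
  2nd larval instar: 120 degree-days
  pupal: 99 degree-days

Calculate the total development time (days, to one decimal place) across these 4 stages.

Daily accumulation at 29.1 °C = 29.1 − 18.3 = 10.8 DD/day.
Total K = 95 + 142 + 120 + 99 = 456 DD.
Total duration = 456 / 10.8 = 42.222 ≈ 42.2 days.

42.2 days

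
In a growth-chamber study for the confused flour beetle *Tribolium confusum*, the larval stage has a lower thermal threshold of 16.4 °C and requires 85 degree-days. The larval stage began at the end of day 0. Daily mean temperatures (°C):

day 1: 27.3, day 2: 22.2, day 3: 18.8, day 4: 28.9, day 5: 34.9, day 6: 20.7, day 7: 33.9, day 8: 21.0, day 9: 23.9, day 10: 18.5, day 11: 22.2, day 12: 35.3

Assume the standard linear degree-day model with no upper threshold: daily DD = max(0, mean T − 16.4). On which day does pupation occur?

day 10

Daily DD above 16.4 °C: 10.9, 5.8, 2.4, 12.5, 18.5, 4.3, 17.5, 4.6, 7.5, 2.1, 5.8, 18.9.
Cumulative: 10.9, 16.7, 19.1, 31.6, 50.1, 54.4, 71.9, 76.5, 84.0, 86.1, 91.9, 110.8.
The total first reaches 85 DD on day 10.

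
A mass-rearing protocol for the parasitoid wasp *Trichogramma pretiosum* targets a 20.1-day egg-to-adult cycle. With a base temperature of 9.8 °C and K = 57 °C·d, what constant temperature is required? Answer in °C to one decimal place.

Required daily accumulation = 57 / 20.1 = 2.836 DD/day.
T = T_base + 2.836 = 9.8 + 2.836 = 12.636 ≈ 12.6 °C.

12.6 °C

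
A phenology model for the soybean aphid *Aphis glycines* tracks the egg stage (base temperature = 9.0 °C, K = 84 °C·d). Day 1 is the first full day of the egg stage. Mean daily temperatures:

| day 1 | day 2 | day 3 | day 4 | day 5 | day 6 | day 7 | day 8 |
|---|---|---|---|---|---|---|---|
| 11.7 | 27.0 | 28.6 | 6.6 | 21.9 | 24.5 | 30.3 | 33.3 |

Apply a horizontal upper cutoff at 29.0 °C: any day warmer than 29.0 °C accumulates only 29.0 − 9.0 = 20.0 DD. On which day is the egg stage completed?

day 7

Daily DD above 9.0 °C (capped at 20.0): 2.7, 18.0, 19.6, 0.0, 12.9, 15.5, 20.0, 20.0.
Cumulative: 2.7, 20.7, 40.3, 40.3, 53.2, 68.7, 88.7, 108.7.
The total first reaches 84 DD on day 7.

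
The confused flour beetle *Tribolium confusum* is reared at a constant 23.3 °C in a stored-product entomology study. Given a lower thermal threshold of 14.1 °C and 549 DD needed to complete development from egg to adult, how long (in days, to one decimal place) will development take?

Daily accumulation = 23.3 − 14.1 = 9.2 DD/day.
Duration = 549 / 9.2 = 59.674 ≈ 59.7 days.

59.7 days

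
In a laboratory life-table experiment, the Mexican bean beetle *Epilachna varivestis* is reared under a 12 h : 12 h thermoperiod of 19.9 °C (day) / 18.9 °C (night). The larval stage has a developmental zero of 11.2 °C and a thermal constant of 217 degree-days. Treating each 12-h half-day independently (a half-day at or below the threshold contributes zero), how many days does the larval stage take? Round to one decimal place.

Day half: max(0, 19.9 − 11.2) × 0.5 = 8.7 × 0.5 = 4.35 DD.
Night half: max(0, 18.9 − 11.2) × 0.5 = 7.7 × 0.5 = 3.85 DD.
Per 24 h: 8.20 DD/day.
Duration = 217 / 8.20 = 26.463 ≈ 26.5 days.

26.5 days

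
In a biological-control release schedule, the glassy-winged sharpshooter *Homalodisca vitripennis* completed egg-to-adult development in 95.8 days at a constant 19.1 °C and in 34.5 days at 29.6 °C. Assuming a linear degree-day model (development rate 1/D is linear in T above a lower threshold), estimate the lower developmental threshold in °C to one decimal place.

Under the model K = D·(T − T_b), so D₁·(T₁ − T_b) = D₂·(T₂ − T_b).
95.8·(19.1 − T_b) = 34.5·(29.6 − T_b)
T_b = (95.8·19.1 − 34.5·29.6) / (95.8 − 34.5) = 808.58 / 61.3 = 13.191 °C ≈ 13.2 °C.

13.2 °C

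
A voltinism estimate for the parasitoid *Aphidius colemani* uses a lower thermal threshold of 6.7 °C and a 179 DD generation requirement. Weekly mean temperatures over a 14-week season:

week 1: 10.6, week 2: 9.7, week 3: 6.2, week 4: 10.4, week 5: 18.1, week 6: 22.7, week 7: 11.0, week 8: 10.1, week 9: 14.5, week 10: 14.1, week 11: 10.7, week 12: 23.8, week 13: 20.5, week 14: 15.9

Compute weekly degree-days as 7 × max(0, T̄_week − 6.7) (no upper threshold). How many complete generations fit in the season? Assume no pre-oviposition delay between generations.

4 generations

Weekly DD (7 × max(0, T̄ − 6.7)): 27.3, 21.0, 0.0, 25.9, 79.8, 112.0, 30.1, 23.8, 54.6, 51.8, 28.0, 119.7, 96.6, 64.4.
Season total = 735.0 DD.
Complete generations = ⌊735.0 / 179⌋ = 4.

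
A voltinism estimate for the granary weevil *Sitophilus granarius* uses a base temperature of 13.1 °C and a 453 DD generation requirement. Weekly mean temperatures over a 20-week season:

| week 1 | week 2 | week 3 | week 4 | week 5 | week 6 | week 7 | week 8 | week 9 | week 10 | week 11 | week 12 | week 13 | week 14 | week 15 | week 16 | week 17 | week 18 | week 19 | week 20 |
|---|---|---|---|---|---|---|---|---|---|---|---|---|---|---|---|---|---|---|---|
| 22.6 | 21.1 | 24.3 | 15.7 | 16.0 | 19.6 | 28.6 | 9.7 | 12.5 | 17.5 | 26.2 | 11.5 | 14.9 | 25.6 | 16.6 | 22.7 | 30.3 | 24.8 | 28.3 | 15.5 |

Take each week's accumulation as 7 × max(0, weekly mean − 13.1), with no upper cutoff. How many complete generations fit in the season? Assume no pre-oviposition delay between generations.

2 generations

Weekly DD (7 × max(0, T̄ − 13.1)): 66.5, 56.0, 78.4, 18.2, 20.3, 45.5, 108.5, 0.0, 0.0, 30.8, 91.7, 0.0, 12.6, 87.5, 24.5, 67.2, 120.4, 81.9, 106.4, 16.8.
Season total = 1033.2 DD.
Complete generations = ⌊1033.2 / 453⌋ = 2.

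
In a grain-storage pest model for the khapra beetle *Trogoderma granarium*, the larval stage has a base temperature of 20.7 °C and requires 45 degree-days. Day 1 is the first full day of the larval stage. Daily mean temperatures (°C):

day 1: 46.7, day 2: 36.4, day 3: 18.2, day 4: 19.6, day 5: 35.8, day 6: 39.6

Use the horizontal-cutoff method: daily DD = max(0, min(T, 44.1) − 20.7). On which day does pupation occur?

day 5

Daily DD above 20.7 °C (capped at 23.4): 23.4, 15.7, 0.0, 0.0, 15.1, 18.9.
Cumulative: 23.4, 39.1, 39.1, 39.1, 54.2, 73.1.
The total first reaches 45 DD on day 5.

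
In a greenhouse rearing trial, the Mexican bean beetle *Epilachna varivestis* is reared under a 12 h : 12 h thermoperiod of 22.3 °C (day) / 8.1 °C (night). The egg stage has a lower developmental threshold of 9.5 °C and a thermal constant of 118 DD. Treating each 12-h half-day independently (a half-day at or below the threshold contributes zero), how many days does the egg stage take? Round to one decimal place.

Day half: max(0, 22.3 − 9.5) × 0.5 = 12.8 × 0.5 = 6.40 DD.
Night half: max(0, 8.1 − 9.5) × 0.5 = 0.0 × 0.5 = 0.00 DD.
Per 24 h: 6.40 DD/day.
Duration = 118 / 6.40 = 18.438 ≈ 18.4 days.

18.4 days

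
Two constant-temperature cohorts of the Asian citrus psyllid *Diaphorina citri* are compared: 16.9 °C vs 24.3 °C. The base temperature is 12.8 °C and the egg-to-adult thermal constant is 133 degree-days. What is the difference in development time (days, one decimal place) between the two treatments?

At 16.9 °C: 133 / (16.9 − 12.8) = 133 / 4.1 = 32.439 d.
At 24.3 °C: 133 / (24.3 − 12.8) = 133 / 11.5 = 11.565 d.
Difference = |32.439 − 11.565| = 20.874 ≈ 20.9 days.

20.9 days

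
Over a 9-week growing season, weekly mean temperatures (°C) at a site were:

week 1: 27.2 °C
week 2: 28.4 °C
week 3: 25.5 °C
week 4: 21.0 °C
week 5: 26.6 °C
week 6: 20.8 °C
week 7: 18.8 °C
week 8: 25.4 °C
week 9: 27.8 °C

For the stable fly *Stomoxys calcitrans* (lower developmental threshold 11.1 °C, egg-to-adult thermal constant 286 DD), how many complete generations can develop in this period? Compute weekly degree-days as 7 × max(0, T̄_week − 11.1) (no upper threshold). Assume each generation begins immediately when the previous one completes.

Weekly DD (7 × max(0, T̄ − 11.1)): 112.7, 121.1, 100.8, 69.3, 108.5, 67.9, 53.9, 100.1, 116.9.
Season total = 851.2 DD.
Complete generations = ⌊851.2 / 286⌋ = 2.

2 generations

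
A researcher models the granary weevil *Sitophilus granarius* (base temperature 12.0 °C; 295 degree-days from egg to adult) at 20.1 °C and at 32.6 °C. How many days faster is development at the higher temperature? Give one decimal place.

At 20.1 °C: 295 / (20.1 − 12.0) = 295 / 8.1 = 36.420 d.
At 32.6 °C: 295 / (32.6 − 12.0) = 295 / 20.6 = 14.320 d.
Difference = |36.420 − 14.320| = 22.099 ≈ 22.1 days.

22.1 days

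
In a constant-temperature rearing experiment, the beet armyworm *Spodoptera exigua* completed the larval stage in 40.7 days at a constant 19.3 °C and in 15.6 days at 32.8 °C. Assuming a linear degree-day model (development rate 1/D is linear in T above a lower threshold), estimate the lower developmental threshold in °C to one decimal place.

10.9 °C

Equal thermal constants: D₁(T₁ − T_b) = D₂(T₂ − T_b).
40.7·(19.3 − T_b) = 15.6·(32.8 − T_b)
T_b = (40.7·19.3 − 15.6·32.8) / (40.7 − 15.6) = 273.83 / 25.1 = 10.910 °C ≈ 10.9 °C.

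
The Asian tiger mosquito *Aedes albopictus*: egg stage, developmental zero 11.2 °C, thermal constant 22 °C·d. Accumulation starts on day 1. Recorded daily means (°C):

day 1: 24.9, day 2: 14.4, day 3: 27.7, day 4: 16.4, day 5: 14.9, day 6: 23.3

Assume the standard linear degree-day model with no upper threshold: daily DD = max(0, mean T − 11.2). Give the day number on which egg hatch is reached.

Daily DD above 11.2 °C: 13.7, 3.2, 16.5, 5.2, 3.7, 12.1.
Cumulative: 13.7, 16.9, 33.4, 38.6, 42.3, 54.4.
The total first reaches 22 DD on day 3.

day 3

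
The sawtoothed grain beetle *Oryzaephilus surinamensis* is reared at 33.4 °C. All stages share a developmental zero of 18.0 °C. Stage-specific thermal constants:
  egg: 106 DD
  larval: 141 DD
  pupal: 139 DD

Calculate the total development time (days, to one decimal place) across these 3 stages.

Daily accumulation at 33.4 °C = 33.4 − 18.0 = 15.4 DD/day.
Total K = 106 + 141 + 139 = 386 DD.
Total duration = 386 / 15.4 = 25.065 ≈ 25.1 days.

25.1 days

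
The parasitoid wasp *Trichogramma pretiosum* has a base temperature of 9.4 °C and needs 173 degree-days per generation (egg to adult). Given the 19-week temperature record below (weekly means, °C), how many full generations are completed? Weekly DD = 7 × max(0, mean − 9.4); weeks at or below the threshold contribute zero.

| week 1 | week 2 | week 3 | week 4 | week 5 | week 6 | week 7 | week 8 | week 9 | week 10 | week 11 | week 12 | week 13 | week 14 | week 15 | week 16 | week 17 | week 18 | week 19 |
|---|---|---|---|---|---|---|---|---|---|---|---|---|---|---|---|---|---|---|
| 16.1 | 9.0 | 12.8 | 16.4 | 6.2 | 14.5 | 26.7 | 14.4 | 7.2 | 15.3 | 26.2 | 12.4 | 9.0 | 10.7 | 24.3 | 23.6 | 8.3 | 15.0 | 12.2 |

Weekly DD (7 × max(0, T̄ − 9.4)): 46.9, 0.0, 23.8, 49.0, 0.0, 35.7, 121.1, 35.0, 0.0, 41.3, 117.6, 21.0, 0.0, 9.1, 104.3, 99.4, 0.0, 39.2, 19.6.
Season total = 763.0 DD.
Complete generations = ⌊763.0 / 173⌋ = 4.

4 generations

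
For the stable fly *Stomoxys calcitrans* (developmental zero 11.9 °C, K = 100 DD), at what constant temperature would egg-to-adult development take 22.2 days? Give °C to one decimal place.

16.4 °C

Required daily accumulation = 100 / 22.2 = 4.505 DD/day.
T = T_base + 4.505 = 11.9 + 4.505 = 16.405 ≈ 16.4 °C.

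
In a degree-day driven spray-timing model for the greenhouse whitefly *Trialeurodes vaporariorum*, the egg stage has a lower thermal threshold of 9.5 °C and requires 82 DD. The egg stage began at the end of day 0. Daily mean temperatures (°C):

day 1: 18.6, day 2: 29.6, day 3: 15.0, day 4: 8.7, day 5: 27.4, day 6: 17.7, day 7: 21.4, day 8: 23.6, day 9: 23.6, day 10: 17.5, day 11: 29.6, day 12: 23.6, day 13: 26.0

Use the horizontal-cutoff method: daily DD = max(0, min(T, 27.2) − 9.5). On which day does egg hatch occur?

Daily DD above 9.5 °C (capped at 17.7): 9.1, 17.7, 5.5, 0.0, 17.7, 8.2, 11.9, 14.1, 14.1, 8.0, 17.7, 14.1, 16.5.
Cumulative: 9.1, 26.8, 32.3, 32.3, 50.0, 58.2, 70.1, 84.2, 98.3, 106.3, 124.0, 138.1, 154.6.
The total first reaches 82 DD on day 8.

day 8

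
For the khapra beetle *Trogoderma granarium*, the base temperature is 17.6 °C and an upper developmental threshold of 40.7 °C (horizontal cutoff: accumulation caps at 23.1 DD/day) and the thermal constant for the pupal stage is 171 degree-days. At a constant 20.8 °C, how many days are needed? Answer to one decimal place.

Daily accumulation = 20.8 − 17.6 = 3.2 DD/day.
Duration = 171 / 3.2 = 53.438 ≈ 53.4 days.

53.4 days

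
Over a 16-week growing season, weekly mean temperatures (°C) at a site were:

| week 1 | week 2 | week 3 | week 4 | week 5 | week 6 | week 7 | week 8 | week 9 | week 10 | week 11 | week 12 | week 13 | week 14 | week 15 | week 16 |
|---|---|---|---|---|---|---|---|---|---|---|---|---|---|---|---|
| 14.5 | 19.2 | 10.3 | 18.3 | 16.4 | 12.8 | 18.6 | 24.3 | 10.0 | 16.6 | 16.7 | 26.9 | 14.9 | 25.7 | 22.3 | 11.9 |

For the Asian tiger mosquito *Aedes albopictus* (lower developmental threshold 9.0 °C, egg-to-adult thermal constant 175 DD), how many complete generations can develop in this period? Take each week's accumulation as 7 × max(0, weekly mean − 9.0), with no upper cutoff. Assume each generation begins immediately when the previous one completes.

5 generations

Weekly DD (7 × max(0, T̄ − 9.0)): 38.5, 71.4, 9.1, 65.1, 51.8, 26.6, 67.2, 107.1, 7.0, 53.2, 53.9, 125.3, 41.3, 116.9, 93.1, 20.3.
Season total = 947.8 DD.
Complete generations = ⌊947.8 / 175⌋ = 5.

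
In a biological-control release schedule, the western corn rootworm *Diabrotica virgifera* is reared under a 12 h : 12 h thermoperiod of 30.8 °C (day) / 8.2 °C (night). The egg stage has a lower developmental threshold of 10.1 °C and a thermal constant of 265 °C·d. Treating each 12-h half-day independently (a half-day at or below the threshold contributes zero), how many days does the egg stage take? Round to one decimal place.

25.6 days

Day half: max(0, 30.8 − 10.1) × 0.5 = 20.7 × 0.5 = 10.35 DD.
Night half: max(0, 8.2 − 10.1) × 0.5 = 0.0 × 0.5 = 0.00 DD.
Per 24 h: 10.35 DD/day.
Duration = 265 / 10.35 = 25.604 ≈ 25.6 days.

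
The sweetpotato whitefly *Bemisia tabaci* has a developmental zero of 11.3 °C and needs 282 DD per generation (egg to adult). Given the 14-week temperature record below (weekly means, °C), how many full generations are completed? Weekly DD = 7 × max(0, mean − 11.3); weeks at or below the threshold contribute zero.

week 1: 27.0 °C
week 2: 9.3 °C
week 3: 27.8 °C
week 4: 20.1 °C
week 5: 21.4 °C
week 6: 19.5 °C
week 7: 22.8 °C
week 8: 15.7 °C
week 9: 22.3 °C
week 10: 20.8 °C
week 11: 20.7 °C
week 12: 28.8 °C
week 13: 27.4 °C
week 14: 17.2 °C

3 generations

Weekly DD (7 × max(0, T̄ − 11.3)): 109.9, 0.0, 115.5, 61.6, 70.7, 57.4, 80.5, 30.8, 77.0, 66.5, 65.8, 122.5, 112.7, 41.3.
Season total = 1012.2 DD.
Complete generations = ⌊1012.2 / 282⌋ = 3.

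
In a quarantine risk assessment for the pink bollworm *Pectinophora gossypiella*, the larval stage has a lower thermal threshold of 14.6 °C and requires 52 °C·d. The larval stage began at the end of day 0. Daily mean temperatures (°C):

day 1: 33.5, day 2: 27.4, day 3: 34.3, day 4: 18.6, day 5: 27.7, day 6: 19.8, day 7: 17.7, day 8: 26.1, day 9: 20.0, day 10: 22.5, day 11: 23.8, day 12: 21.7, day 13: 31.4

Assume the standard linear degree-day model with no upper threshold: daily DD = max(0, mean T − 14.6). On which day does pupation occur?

Daily DD above 14.6 °C: 18.9, 12.8, 19.7, 4.0, 13.1, 5.2, 3.1, 11.5, 5.4, 7.9, 9.2, 7.1, 16.8.
Cumulative: 18.9, 31.7, 51.4, 55.4, 68.5, 73.7, 76.8, 88.3, 93.7, 101.6, 110.8, 117.9, 134.7.
The total first reaches 52 DD on day 4.

day 4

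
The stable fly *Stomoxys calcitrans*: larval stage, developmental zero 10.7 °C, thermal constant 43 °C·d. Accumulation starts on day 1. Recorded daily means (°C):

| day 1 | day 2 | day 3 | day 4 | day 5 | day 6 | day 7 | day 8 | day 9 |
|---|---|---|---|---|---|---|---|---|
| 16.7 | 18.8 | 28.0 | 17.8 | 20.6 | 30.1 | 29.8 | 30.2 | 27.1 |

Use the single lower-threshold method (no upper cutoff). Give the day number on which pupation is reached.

Daily DD above 10.7 °C: 6.0, 8.1, 17.3, 7.1, 9.9, 19.4, 19.1, 19.5, 16.4.
Cumulative: 6.0, 14.1, 31.4, 38.5, 48.4, 67.8, 86.9, 106.4, 122.8.
The total first reaches 43 DD on day 5.

day 5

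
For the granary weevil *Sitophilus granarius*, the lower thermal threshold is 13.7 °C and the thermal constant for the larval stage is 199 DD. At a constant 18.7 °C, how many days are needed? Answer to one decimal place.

39.8 days

Daily accumulation = 18.7 − 13.7 = 5.0 DD/day.
Duration = 199 / 5.0 = 39.800 ≈ 39.8 days.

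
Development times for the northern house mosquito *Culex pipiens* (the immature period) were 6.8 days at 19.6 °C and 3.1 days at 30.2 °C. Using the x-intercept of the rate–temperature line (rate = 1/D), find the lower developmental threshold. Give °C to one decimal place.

10.7 °C

Under the model K = D·(T − T_b), so D₁·(T₁ − T_b) = D₂·(T₂ − T_b).
6.8·(19.6 − T_b) = 3.1·(30.2 − T_b)
T_b = (6.8·19.6 − 3.1·30.2) / (6.8 − 3.1) = 39.66 / 3.7 = 10.719 °C ≈ 10.7 °C.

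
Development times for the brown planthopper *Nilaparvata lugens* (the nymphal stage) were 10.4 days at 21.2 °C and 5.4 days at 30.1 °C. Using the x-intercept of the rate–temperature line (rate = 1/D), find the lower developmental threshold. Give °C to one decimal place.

Equal thermal constants: D₁(T₁ − T_b) = D₂(T₂ − T_b).
10.4·(21.2 − T_b) = 5.4·(30.1 − T_b)
T_b = (10.4·21.2 − 5.4·30.1) / (10.4 − 5.4) = 57.94 / 5.0 = 11.588 °C ≈ 11.6 °C.

11.6 °C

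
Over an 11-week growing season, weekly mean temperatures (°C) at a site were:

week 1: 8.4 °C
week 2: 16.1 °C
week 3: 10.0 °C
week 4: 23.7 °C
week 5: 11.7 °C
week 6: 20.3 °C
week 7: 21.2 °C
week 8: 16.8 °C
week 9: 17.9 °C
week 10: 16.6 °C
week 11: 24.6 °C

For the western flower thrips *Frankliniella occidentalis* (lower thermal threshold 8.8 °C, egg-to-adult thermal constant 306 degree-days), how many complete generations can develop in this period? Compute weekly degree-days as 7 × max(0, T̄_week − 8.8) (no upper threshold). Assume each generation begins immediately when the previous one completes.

Weekly DD (7 × max(0, T̄ − 8.8)): 0.0, 51.1, 8.4, 104.3, 20.3, 80.5, 86.8, 56.0, 63.7, 54.6, 110.6.
Season total = 636.3 DD.
Complete generations = ⌊636.3 / 306⌋ = 2.

2 generations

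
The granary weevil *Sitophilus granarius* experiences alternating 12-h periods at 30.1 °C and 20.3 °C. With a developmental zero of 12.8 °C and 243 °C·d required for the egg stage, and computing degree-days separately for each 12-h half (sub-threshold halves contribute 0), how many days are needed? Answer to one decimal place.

19.6 days

Day half: max(0, 30.1 − 12.8) × 0.5 = 17.3 × 0.5 = 8.65 DD.
Night half: max(0, 20.3 − 12.8) × 0.5 = 7.5 × 0.5 = 3.75 DD.
Per 24 h: 12.40 DD/day.
Duration = 243 / 12.40 = 19.597 ≈ 19.6 days.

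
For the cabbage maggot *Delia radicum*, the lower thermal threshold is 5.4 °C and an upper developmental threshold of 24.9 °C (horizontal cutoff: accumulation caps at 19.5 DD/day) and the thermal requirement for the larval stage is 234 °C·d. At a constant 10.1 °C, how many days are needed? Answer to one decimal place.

49.8 days

Daily accumulation = 10.1 − 5.4 = 4.7 DD/day.
Duration = 234 / 4.7 = 49.787 ≈ 49.8 days.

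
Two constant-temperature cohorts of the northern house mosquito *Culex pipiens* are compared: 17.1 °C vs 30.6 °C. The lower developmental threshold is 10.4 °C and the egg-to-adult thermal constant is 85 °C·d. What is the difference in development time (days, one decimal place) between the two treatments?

At 17.1 °C: 85 / (17.1 − 10.4) = 85 / 6.7 = 12.687 d.
At 30.6 °C: 85 / (30.6 − 10.4) = 85 / 20.2 = 4.208 d.
Difference = |12.687 − 4.208| = 8.479 ≈ 8.5 days.

8.5 days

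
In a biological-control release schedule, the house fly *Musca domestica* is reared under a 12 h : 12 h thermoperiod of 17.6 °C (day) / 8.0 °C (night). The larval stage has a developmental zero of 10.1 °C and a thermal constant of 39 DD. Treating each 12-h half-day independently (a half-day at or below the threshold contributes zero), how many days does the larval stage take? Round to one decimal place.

10.4 days

Day half: max(0, 17.6 − 10.1) × 0.5 = 7.5 × 0.5 = 3.75 DD.
Night half: max(0, 8.0 − 10.1) × 0.5 = 0.0 × 0.5 = 0.00 DD.
Per 24 h: 3.75 DD/day.
Duration = 39 / 3.75 = 10.400 ≈ 10.4 days.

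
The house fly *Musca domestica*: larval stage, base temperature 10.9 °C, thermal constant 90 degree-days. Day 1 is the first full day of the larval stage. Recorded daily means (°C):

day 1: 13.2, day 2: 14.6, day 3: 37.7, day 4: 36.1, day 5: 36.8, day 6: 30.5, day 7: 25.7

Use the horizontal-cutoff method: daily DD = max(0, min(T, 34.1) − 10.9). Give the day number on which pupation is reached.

Daily DD above 10.9 °C (capped at 23.2): 2.3, 3.7, 23.2, 23.2, 23.2, 19.6, 14.8.
Cumulative: 2.3, 6.0, 29.2, 52.4, 75.6, 95.2, 110.0.
The total first reaches 90 DD on day 6.

day 6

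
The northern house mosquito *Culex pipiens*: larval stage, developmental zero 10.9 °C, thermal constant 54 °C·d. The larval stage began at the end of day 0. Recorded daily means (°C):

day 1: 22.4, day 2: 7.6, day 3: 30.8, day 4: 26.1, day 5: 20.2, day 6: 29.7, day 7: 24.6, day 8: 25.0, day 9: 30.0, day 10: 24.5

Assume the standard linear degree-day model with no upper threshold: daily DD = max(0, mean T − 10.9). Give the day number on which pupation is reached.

Daily DD above 10.9 °C: 11.5, 0.0, 19.9, 15.2, 9.3, 18.8, 13.7, 14.1, 19.1, 13.6.
Cumulative: 11.5, 11.5, 31.4, 46.6, 55.9, 74.7, 88.4, 102.5, 121.6, 135.2.
The total first reaches 54 DD on day 5.

day 5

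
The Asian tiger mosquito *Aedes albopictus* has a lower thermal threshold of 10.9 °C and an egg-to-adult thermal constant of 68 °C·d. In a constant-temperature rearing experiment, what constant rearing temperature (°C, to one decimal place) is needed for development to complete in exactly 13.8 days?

15.8 °C

Required daily accumulation = 68 / 13.8 = 4.928 DD/day.
T = T_base + 4.928 = 10.9 + 4.928 = 15.828 ≈ 15.8 °C.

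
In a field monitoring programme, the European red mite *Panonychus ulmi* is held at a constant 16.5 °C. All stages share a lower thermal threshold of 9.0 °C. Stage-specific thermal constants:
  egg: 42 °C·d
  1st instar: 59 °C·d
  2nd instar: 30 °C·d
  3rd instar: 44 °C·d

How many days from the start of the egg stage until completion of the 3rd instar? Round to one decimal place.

23.3 days

Daily accumulation at 16.5 °C = 16.5 − 9.0 = 7.5 DD/day.
Total K = 42 + 59 + 30 + 44 = 175 DD.
Total duration = 175 / 7.5 = 23.333 ≈ 23.3 days.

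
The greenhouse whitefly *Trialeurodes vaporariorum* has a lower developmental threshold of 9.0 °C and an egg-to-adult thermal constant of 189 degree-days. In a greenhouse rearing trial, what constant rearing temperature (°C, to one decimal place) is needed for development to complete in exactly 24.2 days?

Required daily accumulation = 189 / 24.2 = 7.810 DD/day.
T = T_base + 7.810 = 9.0 + 7.810 = 16.810 ≈ 16.8 °C.

16.8 °C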